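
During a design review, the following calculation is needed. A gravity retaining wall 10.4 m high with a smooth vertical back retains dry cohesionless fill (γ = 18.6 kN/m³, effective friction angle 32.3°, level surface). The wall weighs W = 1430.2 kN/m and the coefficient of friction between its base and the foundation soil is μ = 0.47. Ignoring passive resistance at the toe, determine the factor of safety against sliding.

K_a = tan²(45° − 32.3°/2) = 0.3035.
P_a = ½K_aγH² = 0.5×0.3035×18.6×10.4² = 305.3 kN/m, acting at H/3 = 3.467 m above the base.
FS_sliding = μW / P_a = 0.47×1430.2 / 305.3 = 2.202.

2.20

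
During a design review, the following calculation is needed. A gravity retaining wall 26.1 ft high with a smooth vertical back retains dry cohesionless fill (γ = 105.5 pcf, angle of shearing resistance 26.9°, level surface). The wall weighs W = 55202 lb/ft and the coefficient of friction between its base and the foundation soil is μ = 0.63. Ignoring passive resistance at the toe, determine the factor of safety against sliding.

K_a = tan²(45° − 26.9°/2) = 0.3770.
P_a = ½K_aγH² = 0.5×0.3770×105.5×26.1² = 13550 lb/ft, acting at H/3 = 8.700 ft above the base.
FS_sliding = μW / P_a = 0.63×55202 / 13550 = 2.567.

2.57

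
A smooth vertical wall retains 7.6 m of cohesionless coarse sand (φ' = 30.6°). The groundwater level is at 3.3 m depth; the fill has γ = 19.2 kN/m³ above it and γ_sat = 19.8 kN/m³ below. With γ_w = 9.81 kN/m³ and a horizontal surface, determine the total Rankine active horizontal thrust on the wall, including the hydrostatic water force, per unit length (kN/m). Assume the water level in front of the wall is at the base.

243 kN/m

K_a = tan²(45° − φ/2) = 0.3253.
γ' = 19.8 − 9.81 = 9.990 kN/m³. Depth below WT = 4.3 m.
σ'_h at WT = K_a γ d_w = 20.61 kPa; at base = 20.61 + K_a γ' × 4.3 = 34.59 kPa.
P₁ (0–3.3 m) = ½×20.61×3.3 = 34.01. P₂ (3.3–7.6 m) = ½(20.61+34.59)×4.3 = 118.7.
P_w = ½ γ_w h₂² = 0.5×9.81×4.3² = 90.69. Total = 34.01+118.7+90.69 = 243.4 kN/m.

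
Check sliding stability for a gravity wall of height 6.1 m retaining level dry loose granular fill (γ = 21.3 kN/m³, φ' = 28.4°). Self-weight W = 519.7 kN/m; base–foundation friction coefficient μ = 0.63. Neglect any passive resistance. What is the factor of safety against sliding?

2.32

K_a = tan²(45° − 28.4°/2) = 0.3554.
P_a = ½K_aγH² = 0.5×0.3554×21.3×6.1² = 140.8 kN/m, acting at H/3 = 2.033 m above the base.
FS_sliding = μW / P_a = 0.63×519.7 / 140.8 = 2.325.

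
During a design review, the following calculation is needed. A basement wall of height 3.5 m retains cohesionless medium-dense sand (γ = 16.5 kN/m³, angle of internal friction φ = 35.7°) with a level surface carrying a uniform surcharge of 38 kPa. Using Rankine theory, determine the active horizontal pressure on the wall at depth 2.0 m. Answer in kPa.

18.7 kPa

K_a = (1 − sin φ)/(1 + sin φ) = 0.2630.
σ_v = γz + q = 16.5 × 2.0 + 38 = 71.00 kPa.
σ_h = K_a σ_v = 0.2630 × 71.00 = 18.67 kPa.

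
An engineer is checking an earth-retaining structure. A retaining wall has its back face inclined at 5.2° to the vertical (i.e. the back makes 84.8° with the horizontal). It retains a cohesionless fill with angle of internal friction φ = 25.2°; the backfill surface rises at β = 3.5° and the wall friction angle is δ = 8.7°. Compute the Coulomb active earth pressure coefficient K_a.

0.430

K_a = sin²(α+φ) / [sin²α · sin(α−δ) · (1 + √{sin(φ+δ)sin(φ−β) / (sin(α−δ)sin(α+β))})²].
With α = 84.8°, φ = 25.2°, δ = 8.7°, β = 3.5°: K_a = 0.4297.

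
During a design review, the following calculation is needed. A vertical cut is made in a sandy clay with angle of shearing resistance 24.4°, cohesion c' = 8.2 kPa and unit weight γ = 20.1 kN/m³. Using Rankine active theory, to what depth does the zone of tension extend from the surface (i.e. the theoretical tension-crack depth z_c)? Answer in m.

1.27 m

K_a = tan²(45° − 24.4°/2) = 0.4153; √K_a = 0.6445.
The active pressure is zero where K_a γ z = 2c√K_a, so z_c = 2c/(γ√K_a) = 2×8.2/(20.1×0.6445) = 1.266 m.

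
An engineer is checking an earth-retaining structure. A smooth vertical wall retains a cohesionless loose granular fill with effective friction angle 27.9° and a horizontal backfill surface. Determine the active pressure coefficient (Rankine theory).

0.362

K_a = tan²(45° − φ/2) = tan²(31.05°) = 0.3625.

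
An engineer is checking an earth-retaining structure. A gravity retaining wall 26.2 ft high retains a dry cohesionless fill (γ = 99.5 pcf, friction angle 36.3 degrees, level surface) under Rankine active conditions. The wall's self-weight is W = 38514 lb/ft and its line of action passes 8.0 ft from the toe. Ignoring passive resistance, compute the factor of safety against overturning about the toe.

4.03

K_a = tan²(45° − 36.3°/2) = 0.2563.
P_a = ½K_aγH² = 0.5×0.2563×99.5×26.2² = 8752 lb/ft, acting at H/3 = 8.733 ft above the base.
Overturning moment M_o = P_a × H/3 = 8752 × 8.733 = 76430.
Resisting moment M_r = W × 8.0 = 38514 × 8.0 = 308100.
FS_overturning = M_r/M_o = 308100/76430 = 4.031.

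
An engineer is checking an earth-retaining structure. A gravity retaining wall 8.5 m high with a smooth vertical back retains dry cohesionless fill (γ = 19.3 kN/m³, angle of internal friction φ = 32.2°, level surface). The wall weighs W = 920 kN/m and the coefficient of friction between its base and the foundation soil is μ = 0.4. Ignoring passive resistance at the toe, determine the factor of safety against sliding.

1.73

K_a = tan²(45° − 32.2°/2) = 0.3047.
P_a = ½K_aγH² = 0.5×0.3047×19.3×8.5² = 212.5 kN/m, acting at H/3 = 2.833 m above the base.
FS_sliding = μW / P_a = 0.4×920 / 212.5 = 1.732.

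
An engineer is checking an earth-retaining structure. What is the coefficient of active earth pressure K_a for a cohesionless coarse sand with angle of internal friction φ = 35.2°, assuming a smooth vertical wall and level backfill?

0.269

K_a = tan²(45° − φ/2) = tan²(27.40°) = 0.2687.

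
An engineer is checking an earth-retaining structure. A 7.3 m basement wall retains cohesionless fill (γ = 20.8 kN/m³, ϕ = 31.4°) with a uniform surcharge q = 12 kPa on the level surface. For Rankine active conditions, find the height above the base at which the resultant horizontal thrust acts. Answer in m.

K_a = 0.3149.
Triangular part P₁ = ½K_aγH² = 174.5 at H/3 = 2.433 m; rectangular part P₂ = K_a q H = 27.59 at H/2 = 3.650 m.
ȳ = (P₁·2.433 + P₂·3.650)/(P₁+P₂) = 2.599 m.

2.60 m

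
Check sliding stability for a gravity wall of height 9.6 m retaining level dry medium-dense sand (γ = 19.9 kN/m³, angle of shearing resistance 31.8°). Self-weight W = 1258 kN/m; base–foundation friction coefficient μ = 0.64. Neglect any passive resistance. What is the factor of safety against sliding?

2.83

K_a = tan²(45° − 31.8°/2) = 0.3098.
P_a = ½K_aγH² = 0.5×0.3098×19.9×9.6² = 284.1 kN/m, acting at H/3 = 3.200 m above the base.
FS_sliding = μW / P_a = 0.64×1258 / 284.1 = 2.834.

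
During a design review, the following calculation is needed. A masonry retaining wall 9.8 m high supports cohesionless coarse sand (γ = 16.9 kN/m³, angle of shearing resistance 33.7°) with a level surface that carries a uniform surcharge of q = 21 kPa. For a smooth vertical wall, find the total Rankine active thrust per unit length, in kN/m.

291 kN/m

K_a = tan²(45° − φ/2) = 0.2863.
Soil triangle: ½ K_a γ H² = 0.5×0.2863×16.9×9.8² = 232.3 kN/m.
Surcharge rectangle: K_a q H = 0.2863×21×9.8 = 58.92 kN/m.
Total = 232.3 + 58.92 = 291.3 kN/m.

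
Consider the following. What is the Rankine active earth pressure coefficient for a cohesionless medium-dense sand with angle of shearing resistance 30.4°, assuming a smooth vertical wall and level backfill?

K_a = (1 − sin φ)/(1 + sin φ) = (1 − sin 30.4°)/(1 + sin 30.4°) = 0.3280.

0.328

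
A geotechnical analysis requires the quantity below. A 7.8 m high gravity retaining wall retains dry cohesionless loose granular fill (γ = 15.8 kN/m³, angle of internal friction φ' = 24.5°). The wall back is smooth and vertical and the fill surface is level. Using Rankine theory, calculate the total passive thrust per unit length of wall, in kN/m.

K_p = tan²(45° + φ/2) = 2.417.
P_p = ½ K_p γ H² = 0.5 × 2.417 × 15.8 × 7.8² = 1162 kN/m.

1160 kN/m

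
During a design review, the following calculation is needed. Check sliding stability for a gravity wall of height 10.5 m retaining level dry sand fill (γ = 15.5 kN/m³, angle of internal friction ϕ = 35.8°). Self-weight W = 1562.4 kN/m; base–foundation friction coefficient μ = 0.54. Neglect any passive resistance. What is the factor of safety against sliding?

K_a = tan²(45° − 35.8°/2) = 0.2619.
P_a = ½K_aγH² = 0.5×0.2619×15.5×10.5² = 223.7 kN/m, acting at H/3 = 3.500 m above the base.
FS_sliding = μW / P_a = 0.54×1562.4 / 223.7 = 3.771.

3.77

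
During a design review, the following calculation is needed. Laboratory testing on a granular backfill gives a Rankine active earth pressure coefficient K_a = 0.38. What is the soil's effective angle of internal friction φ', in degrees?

K_a = tan²(45° − φ/2) ⇒ 45° − φ/2 = arctan(√0.38) = 31.65°.
φ = 2(45° − 31.65°) = 26.70°.

26.7°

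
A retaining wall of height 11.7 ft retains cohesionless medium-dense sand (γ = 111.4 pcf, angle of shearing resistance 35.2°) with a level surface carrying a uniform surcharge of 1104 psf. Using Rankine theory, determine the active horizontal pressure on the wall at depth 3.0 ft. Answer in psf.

K_a = (1 − sin φ)/(1 + sin φ) = 0.2687.
σ_v = γz + q = 111.4 × 3.0 + 1104 = 1438 psf.
σ_h = K_a σ_v = 0.2687 × 1438 = 386.4 psf.

386 psf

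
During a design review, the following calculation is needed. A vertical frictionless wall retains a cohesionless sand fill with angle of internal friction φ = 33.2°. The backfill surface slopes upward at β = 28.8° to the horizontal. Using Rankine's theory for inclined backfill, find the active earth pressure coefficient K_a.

K_a = cos β · (cos β − √(cos²β − cos²φ)) / (cos β + √(cos²β − cos²φ)).
cos β = 0.8763, cos φ = 0.8368, √(cos²β − cos²φ) = 0.2603.
K_a = 0.8763 × (0.8763 − 0.2603)/(0.8763 + 0.2603) = 0.4750.

0.475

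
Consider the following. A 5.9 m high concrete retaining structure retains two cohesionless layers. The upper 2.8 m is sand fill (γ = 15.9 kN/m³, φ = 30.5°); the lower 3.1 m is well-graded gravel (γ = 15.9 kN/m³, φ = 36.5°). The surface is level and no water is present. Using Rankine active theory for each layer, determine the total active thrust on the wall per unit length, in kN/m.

K_a1 = tan²(45°−30.5°/2) = 0.3267; K_a2 = tan²(45°−36.5°/2) = 0.2541.
Layer 1: σ at base = K_a1 γ₁ h₁ = 14.54 kPa; P₁ = ½×14.54×2.8 = 20.36.
Layer 2: σ_v at top = γ₁h₁ = 44.52; σ_h top = K_a2×44.52 = 11.31; σ_h base = K_a2×(44.52+15.9×3.1) = 23.83.
P₂ = ½(11.31+23.83)×3.1 = 54.47. Total P_a = 20.36+54.47 = 74.83 kN/m.

74.8 kN/m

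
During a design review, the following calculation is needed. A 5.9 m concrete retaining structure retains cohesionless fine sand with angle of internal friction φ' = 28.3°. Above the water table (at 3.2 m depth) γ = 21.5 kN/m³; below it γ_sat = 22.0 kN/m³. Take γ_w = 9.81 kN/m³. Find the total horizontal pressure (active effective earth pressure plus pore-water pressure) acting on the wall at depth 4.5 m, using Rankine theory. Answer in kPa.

43.0 kPa

K_a = (1 − sin φ)/(1 + sin φ) = 0.3568.
γ' = 22.0 − 9.81 = 12.19 kN/m³.
Effective vertical stress at 4.5 m: σ'_v = 21.5×3.2 + 12.19×1.30 = 84.65 kPa.
σ'_h = K_a σ'_v = 0.3568 × 84.65 = 30.20 kPa; u = γ_w × 1.30 = 12.75 kPa.
Total σ_h = 30.20 + 12.75 = 42.95 kPa.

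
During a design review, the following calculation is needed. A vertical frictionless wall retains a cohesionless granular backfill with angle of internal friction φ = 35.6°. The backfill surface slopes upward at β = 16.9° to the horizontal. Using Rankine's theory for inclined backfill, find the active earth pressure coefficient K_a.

0.296

K_a = cos β · (cos β − √(cos²β − cos²φ)) / (cos β + √(cos²β − cos²φ)).
cos β = 0.9568, cos φ = 0.8131, √(cos²β − cos²φ) = 0.5043.
K_a = 0.9568 × (0.9568 − 0.5043)/(0.9568 + 0.5043) = 0.2963.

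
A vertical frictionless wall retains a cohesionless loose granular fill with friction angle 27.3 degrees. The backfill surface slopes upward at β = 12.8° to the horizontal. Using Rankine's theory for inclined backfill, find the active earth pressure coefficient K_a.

0.406

K_a = cos β · (cos β − √(cos²β − cos²φ)) / (cos β + √(cos²β − cos²φ)).
cos β = 0.9751, cos φ = 0.8886, √(cos²β − cos²φ) = 0.4016.
K_a = 0.9751 × (0.9751 − 0.4016)/(0.9751 + 0.4016) = 0.4063.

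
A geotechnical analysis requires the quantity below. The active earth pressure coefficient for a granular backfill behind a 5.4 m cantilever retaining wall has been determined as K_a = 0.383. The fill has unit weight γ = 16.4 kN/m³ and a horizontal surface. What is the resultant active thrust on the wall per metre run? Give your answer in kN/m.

P = ½ K_a γ H² = 0.5 × 0.383 × 16.4 × 5.4² = 91.58 kN/m.

91.6 kN/m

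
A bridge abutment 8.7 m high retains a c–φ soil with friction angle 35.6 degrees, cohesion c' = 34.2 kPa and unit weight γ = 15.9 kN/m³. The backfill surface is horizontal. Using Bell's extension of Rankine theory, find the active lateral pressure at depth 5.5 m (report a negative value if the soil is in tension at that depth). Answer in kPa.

K_a = (1 − sin φ)/(1 + sin φ) = 0.2641.
σ_a = K_a γ z − 2c√K_a = 0.2641×15.9×5.5 − 2×34.2×0.5139 = -12.06 kPa.

-12.1 kPa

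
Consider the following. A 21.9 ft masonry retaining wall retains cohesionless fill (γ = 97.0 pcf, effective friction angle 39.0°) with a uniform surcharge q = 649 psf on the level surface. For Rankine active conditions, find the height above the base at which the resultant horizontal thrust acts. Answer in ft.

8.68 ft

K_a = 0.2275.
Triangular part P₁ = ½K_aγH² = 5292 at H/3 = 7.300 ft; rectangular part P₂ = K_a q H = 3234 at H/2 = 10.95 ft.
ȳ = (P₁·7.300 + P₂·10.95)/(P₁+P₂) = 8.684 ft.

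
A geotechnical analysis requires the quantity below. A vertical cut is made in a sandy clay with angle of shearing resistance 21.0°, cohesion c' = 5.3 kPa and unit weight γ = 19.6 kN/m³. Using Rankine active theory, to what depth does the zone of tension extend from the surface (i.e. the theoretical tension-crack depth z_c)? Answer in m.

K_a = tan²(45° − 21.0°/2) = 0.4724; √K_a = 0.6873.
The active pressure is zero where K_a γ z = 2c√K_a, so z_c = 2c/(γ√K_a) = 2×5.3/(19.6×0.6873) = 0.7869 m.

0.787 m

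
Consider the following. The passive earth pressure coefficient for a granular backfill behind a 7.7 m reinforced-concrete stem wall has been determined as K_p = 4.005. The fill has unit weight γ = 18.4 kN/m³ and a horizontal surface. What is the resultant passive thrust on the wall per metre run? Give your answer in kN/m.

P = ½ K_p γ H² = 0.5 × 4.005 × 18.4 × 7.7² = 2185 kN/m.

2180 kN/m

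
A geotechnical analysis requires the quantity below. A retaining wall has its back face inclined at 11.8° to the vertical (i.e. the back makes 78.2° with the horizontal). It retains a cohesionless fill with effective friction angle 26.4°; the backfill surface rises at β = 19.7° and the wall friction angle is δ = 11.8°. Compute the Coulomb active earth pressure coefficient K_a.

K_a = sin²(α+φ) / [sin²α · sin(α−δ) · (1 + √{sin(φ+δ)sin(φ−β) / (sin(α−δ)sin(α+β))})²].
With α = 78.2°, φ = 26.4°, δ = 11.8°, β = 19.7°: K_a = 0.6490.

0.649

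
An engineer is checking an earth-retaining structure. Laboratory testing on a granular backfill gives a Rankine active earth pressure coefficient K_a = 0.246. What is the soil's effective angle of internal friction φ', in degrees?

37.2°

K_a = tan²(45° − φ/2) ⇒ 45° − φ/2 = arctan(√0.246) = 26.38°.
φ = 2(45° − 26.38°) = 37.24°.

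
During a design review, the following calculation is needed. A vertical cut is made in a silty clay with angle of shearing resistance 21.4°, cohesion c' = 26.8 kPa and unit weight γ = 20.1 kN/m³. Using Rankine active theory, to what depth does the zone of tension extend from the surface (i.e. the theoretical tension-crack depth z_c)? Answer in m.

3.91 m

K_a = tan²(45° − 21.4°/2) = 0.4653; √K_a = 0.6822.
The active pressure is zero where K_a γ z = 2c√K_a, so z_c = 2c/(γ√K_a) = 2×26.8/(20.1×0.6822) = 3.909 m.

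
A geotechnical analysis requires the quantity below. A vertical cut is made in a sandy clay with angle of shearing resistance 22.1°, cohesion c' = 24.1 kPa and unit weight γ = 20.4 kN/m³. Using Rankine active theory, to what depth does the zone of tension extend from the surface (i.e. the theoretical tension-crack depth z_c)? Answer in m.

K_a = tan²(45° − 22.1°/2) = 0.4533; √K_a = 0.6732.
The active pressure is zero where K_a γ z = 2c√K_a, so z_c = 2c/(γ√K_a) = 2×24.1/(20.4×0.6732) = 3.510 m.

3.51 m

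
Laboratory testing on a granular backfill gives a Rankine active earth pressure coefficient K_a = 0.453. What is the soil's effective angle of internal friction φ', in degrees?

22.1°

K_a = tan²(45° − φ/2) ⇒ 45° − φ/2 = arctan(√0.453) = 33.94°.
φ = 2(45° − 33.94°) = 22.11°.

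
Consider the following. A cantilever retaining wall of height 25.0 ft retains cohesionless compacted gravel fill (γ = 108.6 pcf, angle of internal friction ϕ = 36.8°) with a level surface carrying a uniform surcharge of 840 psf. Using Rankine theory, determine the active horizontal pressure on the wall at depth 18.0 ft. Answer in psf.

K_a = (1 − sin φ)/(1 + sin φ) = 0.2508.
σ_v = γz + q = 108.6 × 18.0 + 840 = 2795 psf.
σ_h = K_a σ_v = 0.2508 × 2795 = 700.8 psf.

701 psf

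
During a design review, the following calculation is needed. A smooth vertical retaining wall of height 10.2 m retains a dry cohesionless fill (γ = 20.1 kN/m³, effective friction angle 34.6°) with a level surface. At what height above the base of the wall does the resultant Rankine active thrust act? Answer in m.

K_a = 0.2756.
The pressure distribution is triangular, so the resultant acts at H/3 above the base = 10.2/3 = 3.400 m.

3.40 m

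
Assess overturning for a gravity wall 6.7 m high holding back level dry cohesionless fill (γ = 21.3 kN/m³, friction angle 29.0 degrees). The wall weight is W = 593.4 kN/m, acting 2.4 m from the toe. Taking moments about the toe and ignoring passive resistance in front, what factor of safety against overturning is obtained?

K_a = tan²(45° − 29.0°/2) = 0.3470.
P_a = ½K_aγH² = 0.5×0.3470×21.3×6.7² = 165.9 kN/m, acting at H/3 = 2.233 m above the base.
Overturning moment M_o = P_a × H/3 = 165.9 × 2.233 = 370.5.
Resisting moment M_r = W × 2.4 = 593.4 × 2.4 = 1424.
FS_overturning = M_r/M_o = 1424/370.5 = 3.844.

3.84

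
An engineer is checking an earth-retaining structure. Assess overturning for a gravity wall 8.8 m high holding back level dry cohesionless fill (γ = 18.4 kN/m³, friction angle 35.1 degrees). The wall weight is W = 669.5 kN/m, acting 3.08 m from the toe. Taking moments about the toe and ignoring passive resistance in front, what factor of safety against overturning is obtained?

3.66

K_a = tan²(45° − 35.1°/2) = 0.2698.
P_a = ½K_aγH² = 0.5×0.2698×18.4×8.8² = 192.2 kN/m, acting at H/3 = 2.933 m above the base.
Overturning moment M_o = P_a × H/3 = 192.2 × 2.933 = 563.9.
Resisting moment M_r = W × 3.08 = 669.5 × 3.08 = 2062.
FS_overturning = M_r/M_o = 2062/563.9 = 3.657.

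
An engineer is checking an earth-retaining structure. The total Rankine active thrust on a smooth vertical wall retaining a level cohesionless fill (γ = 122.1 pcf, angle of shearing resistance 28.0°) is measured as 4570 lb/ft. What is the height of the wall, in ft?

14.4 ft

K_a = 0.3610. P_a = ½ K_a γ H² ⇒ H = √(2P_a/(K_a γ)).
H = √(2×4570/(0.3610×122.1)) = 14.40 ft.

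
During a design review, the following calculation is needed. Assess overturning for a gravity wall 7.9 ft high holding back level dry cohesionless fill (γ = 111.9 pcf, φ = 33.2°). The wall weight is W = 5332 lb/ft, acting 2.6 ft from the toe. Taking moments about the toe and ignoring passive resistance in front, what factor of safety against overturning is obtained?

5.16

K_a = tan²(45° − 33.2°/2) = 0.2924.
P_a = ½K_aγH² = 0.5×0.2924×111.9×7.9² = 1021 lb/ft, acting at H/3 = 2.633 ft above the base.
Overturning moment M_o = P_a × H/3 = 1021 × 2.633 = 2688.
Resisting moment M_r = W × 2.6 = 5332 × 2.6 = 13860.
FS_overturning = M_r/M_o = 13860/2688 = 5.157.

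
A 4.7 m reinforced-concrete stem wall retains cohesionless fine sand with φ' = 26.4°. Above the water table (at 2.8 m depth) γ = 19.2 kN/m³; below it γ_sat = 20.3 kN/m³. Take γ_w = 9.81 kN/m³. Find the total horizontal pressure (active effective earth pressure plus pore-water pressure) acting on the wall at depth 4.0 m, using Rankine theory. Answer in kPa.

37.3 kPa

K_a = (1 − sin φ)/(1 + sin φ) = 0.3844.
γ' = 20.3 − 9.81 = 10.49 kN/m³.
Effective vertical stress at 4.0 m: σ'_v = 19.2×2.8 + 10.49×1.20 = 66.35 kPa.
σ'_h = K_a σ'_v = 0.3844 × 66.35 = 25.51 kPa; u = γ_w × 1.20 = 11.77 kPa.
Total σ_h = 25.51 + 11.77 = 37.28 kPa.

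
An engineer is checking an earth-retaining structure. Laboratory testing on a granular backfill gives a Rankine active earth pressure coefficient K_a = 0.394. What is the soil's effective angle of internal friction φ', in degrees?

K_a = tan²(45° − φ/2) ⇒ 45° − φ/2 = arctan(√0.394) = 32.12°.
φ = 2(45° − 32.12°) = 25.77°.

25.8°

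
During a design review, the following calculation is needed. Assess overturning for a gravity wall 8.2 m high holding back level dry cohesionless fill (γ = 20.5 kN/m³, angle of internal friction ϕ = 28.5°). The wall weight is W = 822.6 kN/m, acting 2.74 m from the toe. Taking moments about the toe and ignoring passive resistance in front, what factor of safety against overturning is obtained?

3.38

K_a = tan²(45° − 28.5°/2) = 0.3540.
P_a = ½K_aγH² = 0.5×0.3540×20.5×8.2² = 243.9 kN/m, acting at H/3 = 2.733 m above the base.
Overturning moment M_o = P_a × H/3 = 243.9 × 2.733 = 666.8.
Resisting moment M_r = W × 2.74 = 822.6 × 2.74 = 2254.
FS_overturning = M_r/M_o = 2254/666.8 = 3.380.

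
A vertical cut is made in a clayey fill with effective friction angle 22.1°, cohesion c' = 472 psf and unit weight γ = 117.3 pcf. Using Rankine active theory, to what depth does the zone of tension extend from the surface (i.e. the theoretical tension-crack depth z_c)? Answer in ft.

K_a = tan²(45° − 22.1°/2) = 0.4533; √K_a = 0.6732.
The active pressure is zero where K_a γ z = 2c√K_a, so z_c = 2c/(γ√K_a) = 2×472/(117.3×0.6732) = 11.95 ft.

12.0 ft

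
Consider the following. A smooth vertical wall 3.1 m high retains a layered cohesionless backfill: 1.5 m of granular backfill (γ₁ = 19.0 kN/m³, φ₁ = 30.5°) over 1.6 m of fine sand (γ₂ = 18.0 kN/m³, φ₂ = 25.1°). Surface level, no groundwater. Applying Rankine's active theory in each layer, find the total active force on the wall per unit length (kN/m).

K_a1 = tan²(45°−30.5°/2) = 0.3267; K_a2 = tan²(45°−25.1°/2) = 0.4043.
Layer 1: σ at base = K_a1 γ₁ h₁ = 9.310 kPa; P₁ = ½×9.310×1.5 = 6.982.
Layer 2: σ_v at top = γ₁h₁ = 28.50; σ_h top = K_a2×28.50 = 11.52; σ_h base = K_a2×(28.50+18.0×1.6) = 23.17.
P₂ = ½(11.52+23.17)×1.6 = 27.75. Total P_a = 6.982+27.75 = 34.73 kN/m.

34.7 kN/m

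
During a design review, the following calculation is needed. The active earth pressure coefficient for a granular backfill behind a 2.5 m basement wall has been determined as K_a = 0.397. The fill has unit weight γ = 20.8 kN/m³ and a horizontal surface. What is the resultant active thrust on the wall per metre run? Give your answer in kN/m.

25.8 kN/m

P = ½ K_a γ H² = 0.5 × 0.397 × 20.8 × 2.5² = 25.80 kN/m.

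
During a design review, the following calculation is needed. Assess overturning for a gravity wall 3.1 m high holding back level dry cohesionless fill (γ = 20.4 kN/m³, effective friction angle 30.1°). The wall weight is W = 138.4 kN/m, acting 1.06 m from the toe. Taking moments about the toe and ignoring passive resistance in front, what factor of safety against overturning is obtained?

K_a = tan²(45° − 30.1°/2) = 0.3320.
P_a = ½K_aγH² = 0.5×0.3320×20.4×3.1² = 32.54 kN/m, acting at H/3 = 1.033 m above the base.
Overturning moment M_o = P_a × H/3 = 32.54 × 1.033 = 33.63.
Resisting moment M_r = W × 1.06 = 138.4 × 1.06 = 146.7.
FS_overturning = M_r/M_o = 146.7/33.63 = 4.363.

4.36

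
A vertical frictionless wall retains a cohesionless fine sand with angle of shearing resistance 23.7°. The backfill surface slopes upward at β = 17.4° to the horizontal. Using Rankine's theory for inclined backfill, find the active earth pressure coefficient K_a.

K_a = cos β · (cos β − √(cos²β − cos²φ)) / (cos β + √(cos²β − cos²φ)).
cos β = 0.9542, cos φ = 0.9157, √(cos²β − cos²φ) = 0.2686.
K_a = 0.9542 × (0.9542 − 0.2686)/(0.9542 + 0.2686) = 0.5351.

0.535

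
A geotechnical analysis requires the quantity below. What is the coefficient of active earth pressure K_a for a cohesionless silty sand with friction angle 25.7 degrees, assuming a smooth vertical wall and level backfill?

K_a = (1 − sin φ)/(1 + sin φ) = (1 − sin 25.7°)/(1 + sin 25.7°) = 0.3950.

0.395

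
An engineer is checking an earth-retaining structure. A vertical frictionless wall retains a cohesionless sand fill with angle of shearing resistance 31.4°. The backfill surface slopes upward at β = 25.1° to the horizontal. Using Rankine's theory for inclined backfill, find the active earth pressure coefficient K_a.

K_a = cos β · (cos β − √(cos²β − cos²φ)) / (cos β + √(cos²β − cos²φ)).
cos β = 0.9056, cos φ = 0.8536, √(cos²β − cos²φ) = 0.3025.
K_a = 0.9056 × (0.9056 − 0.3025)/(0.9056 + 0.3025) = 0.4521.

0.452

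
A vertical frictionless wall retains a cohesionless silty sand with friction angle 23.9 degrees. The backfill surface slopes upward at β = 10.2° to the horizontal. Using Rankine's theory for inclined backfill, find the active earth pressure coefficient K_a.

K_a = cos β · (cos β − √(cos²β − cos²φ)) / (cos β + √(cos²β − cos²φ)).
cos β = 0.9842, cos φ = 0.9143, √(cos²β − cos²φ) = 0.3644.
K_a = 0.9842 × (0.9842 − 0.3644)/(0.9842 + 0.3644) = 0.4523.

0.452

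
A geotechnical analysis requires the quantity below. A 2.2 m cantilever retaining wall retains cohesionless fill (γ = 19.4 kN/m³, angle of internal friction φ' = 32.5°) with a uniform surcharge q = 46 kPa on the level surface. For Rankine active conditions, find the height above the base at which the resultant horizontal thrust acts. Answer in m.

0.984 m

K_a = 0.3010.
Triangular part P₁ = ½K_aγH² = 14.13 at H/3 = 0.7333 m; rectangular part P₂ = K_a q H = 30.46 at H/2 = 1.100 m.
ȳ = (P₁·0.7333 + P₂·1.100)/(P₁+P₂) = 0.9838 m.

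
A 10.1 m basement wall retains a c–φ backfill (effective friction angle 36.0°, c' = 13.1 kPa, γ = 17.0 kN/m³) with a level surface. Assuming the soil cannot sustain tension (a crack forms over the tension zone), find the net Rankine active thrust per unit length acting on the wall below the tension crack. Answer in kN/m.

110 kN/m

K_a = 0.2596; √K_a = 0.5095.
Tension-crack depth z_c = 2c/(γ√K_a) = 2×13.1/(17.0×0.5095) = 3.025 m.
σ_a at base = K_a γ H − 2c√K_a = 0.2596×17.0×10.1 − 2×13.1×0.5095 = 31.23 kPa.
P_a = ½ × 31.23 × (H − z_c) = 0.5×31.23×7.075 = 110.5 kN/m.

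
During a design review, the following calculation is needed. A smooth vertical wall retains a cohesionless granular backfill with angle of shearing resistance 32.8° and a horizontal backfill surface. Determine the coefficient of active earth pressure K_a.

K_a = tan²(45° − φ/2) = tan²(28.60°) = 0.2973.

0.297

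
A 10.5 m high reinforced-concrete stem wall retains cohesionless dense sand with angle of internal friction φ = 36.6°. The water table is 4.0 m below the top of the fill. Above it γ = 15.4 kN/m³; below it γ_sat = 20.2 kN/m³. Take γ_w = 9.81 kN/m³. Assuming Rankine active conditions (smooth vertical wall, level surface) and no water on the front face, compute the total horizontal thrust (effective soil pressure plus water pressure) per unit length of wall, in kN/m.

395 kN/m

K_a = tan²(45° − φ/2) = 0.2530.
γ' = 20.2 − 9.81 = 10.39 kN/m³. Depth below WT = 6.5 m.
σ'_h at WT = K_a γ d_w = 15.58 kPa; at base = 15.58 + K_a γ' × 6.5 = 32.67 kPa.
P₁ (0–4.0 m) = ½×15.58×4.0 = 31.16. P₂ (4.0–10.5 m) = ½(15.58+32.67)×6.5 = 156.8.
P_w = ½ γ_w h₂² = 0.5×9.81×6.5² = 207.2. Total = 31.16+156.8+207.2 = 395.2 kN/m.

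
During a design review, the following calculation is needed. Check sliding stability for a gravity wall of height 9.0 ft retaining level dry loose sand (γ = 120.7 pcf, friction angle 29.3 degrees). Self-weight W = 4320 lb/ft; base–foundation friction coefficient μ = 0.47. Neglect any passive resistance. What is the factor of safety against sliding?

K_a = tan²(45° − 29.3°/2) = 0.3428.
P_a = ½K_aγH² = 0.5×0.3428×120.7×9.0² = 1676 lb/ft, acting at H/3 = 3.000 ft above the base.
FS_sliding = μW / P_a = 0.47×4320 / 1676 = 1.212.

1.21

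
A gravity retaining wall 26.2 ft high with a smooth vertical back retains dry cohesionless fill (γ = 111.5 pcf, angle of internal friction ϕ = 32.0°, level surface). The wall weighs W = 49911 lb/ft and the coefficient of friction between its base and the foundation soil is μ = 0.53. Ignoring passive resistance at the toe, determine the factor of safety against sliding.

K_a = tan²(45° − 32.0°/2) = 0.3073.
P_a = ½K_aγH² = 0.5×0.3073×111.5×26.2² = 11760 lb/ft, acting at H/3 = 8.733 ft above the base.
FS_sliding = μW / P_a = 0.53×49911 / 11760 = 2.250.

2.25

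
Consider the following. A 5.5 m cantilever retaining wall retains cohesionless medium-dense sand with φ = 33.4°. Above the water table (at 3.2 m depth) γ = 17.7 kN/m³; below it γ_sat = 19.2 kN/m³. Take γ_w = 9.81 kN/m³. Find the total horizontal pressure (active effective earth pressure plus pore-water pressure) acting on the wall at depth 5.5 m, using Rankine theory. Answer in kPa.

K_a = (1 − sin φ)/(1 + sin φ) = 0.2899.
γ' = 19.2 − 9.81 = 9.390 kN/m³.
Effective vertical stress at 5.5 m: σ'_v = 17.7×3.2 + 9.390×2.30 = 78.24 kPa.
σ'_h = K_a σ'_v = 0.2899 × 78.24 = 22.68 kPa; u = γ_w × 2.30 = 22.56 kPa.
Total σ_h = 22.68 + 22.56 = 45.25 kPa.

45.2 kPa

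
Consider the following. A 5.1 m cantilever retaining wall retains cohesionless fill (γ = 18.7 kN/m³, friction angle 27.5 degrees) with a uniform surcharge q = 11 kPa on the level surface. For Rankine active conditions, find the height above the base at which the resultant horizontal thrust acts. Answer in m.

K_a = 0.3682.
Triangular part P₁ = ½K_aγH² = 89.55 at H/3 = 1.700 m; rectangular part P₂ = K_a q H = 20.66 at H/2 = 2.550 m.
ȳ = (P₁·1.700 + P₂·2.550)/(P₁+P₂) = 1.859 m.

1.86 m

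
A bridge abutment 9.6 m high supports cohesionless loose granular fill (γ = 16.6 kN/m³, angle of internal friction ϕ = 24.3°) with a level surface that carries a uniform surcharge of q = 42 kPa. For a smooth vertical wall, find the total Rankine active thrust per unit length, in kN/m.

K_a = tan²(45° − φ/2) = 0.4169.
Soil triangle: ½ K_a γ H² = 0.5×0.4169×16.6×9.6² = 318.9 kN/m.
Surcharge rectangle: K_a q H = 0.4169×42×9.6 = 168.1 kN/m.
Total = 318.9 + 168.1 = 487.0 kN/m.

487 kN/m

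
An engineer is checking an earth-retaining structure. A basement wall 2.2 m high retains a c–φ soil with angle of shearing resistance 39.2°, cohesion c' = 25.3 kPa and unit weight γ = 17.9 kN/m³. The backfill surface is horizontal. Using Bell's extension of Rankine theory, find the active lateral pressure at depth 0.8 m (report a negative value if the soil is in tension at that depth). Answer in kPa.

K_a = (1 − sin φ)/(1 + sin φ) = 0.2255.
σ_a = K_a γ z − 2c√K_a = 0.2255×17.9×0.8 − 2×25.3×0.4748 = -20.80 kPa.

-20.8 kPa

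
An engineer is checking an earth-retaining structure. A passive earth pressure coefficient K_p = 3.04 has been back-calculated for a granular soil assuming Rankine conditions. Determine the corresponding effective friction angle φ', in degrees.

K_p = (1+sin φ)/(1−sin φ) ⇒ sin φ = (K_p − 1)/(K_p + 1) = 0.5050.
φ = arcsin(0.5050) = 30.33°.

30.3°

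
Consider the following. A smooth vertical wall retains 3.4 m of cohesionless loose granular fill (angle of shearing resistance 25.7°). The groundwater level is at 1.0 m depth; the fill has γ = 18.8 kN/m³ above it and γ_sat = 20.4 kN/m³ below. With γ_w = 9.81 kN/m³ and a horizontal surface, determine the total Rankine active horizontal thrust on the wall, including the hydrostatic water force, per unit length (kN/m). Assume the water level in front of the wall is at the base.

61.8 kN/m

K_a = tan²(45° − φ/2) = 0.3950.
γ' = 20.4 − 9.81 = 10.59 kN/m³. Depth below WT = 2.4 m.
σ'_h at WT = K_a γ d_w = 7.427 kPa; at base = 7.427 + K_a γ' × 2.4 = 17.47 kPa.
P₁ (0–1.0 m) = ½×7.427×1.0 = 3.713. P₂ (1.0–3.4 m) = ½(7.427+17.47)×2.4 = 29.87.
P_w = ½ γ_w h₂² = 0.5×9.81×2.4² = 28.25. Total = 3.713+29.87+28.25 = 61.84 kN/m.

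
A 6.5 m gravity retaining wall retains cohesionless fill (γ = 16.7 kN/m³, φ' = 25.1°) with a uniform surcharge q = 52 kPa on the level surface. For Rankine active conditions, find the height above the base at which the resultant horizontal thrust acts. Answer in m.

2.70 m

K_a = 0.4043.
Triangular part P₁ = ½K_aγH² = 142.6 at H/3 = 2.167 m; rectangular part P₂ = K_a q H = 136.7 at H/2 = 3.250 m.
ȳ = (P₁·2.167 + P₂·3.250)/(P₁+P₂) = 2.697 m.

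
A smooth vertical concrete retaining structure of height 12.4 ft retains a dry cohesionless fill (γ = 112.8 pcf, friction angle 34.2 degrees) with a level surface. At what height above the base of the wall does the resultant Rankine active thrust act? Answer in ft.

4.13 ft

K_a = 0.2803.
The pressure distribution is triangular, so the resultant acts at H/3 above the base = 12.4/3 = 4.133 ft.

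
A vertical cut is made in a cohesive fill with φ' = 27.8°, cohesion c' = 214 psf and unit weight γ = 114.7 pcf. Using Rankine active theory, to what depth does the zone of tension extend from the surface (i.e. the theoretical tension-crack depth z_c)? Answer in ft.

K_a = tan²(45° − 27.8°/2) = 0.3639; √K_a = 0.6032.
The active pressure is zero where K_a γ z = 2c√K_a, so z_c = 2c/(γ√K_a) = 2×214/(114.7×0.6032) = 6.186 ft.

6.19 ft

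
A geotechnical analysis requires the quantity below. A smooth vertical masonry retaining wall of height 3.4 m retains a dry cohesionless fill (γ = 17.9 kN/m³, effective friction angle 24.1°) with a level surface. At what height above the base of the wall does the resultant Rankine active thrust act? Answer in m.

1.13 m

K_a = 0.4201.
The pressure distribution is triangular, so the resultant acts at H/3 above the base = 3.4/3 = 1.133 m.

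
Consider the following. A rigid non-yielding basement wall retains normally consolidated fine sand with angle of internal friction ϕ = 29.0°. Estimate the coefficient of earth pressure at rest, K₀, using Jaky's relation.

0.515

K₀ = 1 − sin φ' = 1 − sin 29.0° = 0.5152.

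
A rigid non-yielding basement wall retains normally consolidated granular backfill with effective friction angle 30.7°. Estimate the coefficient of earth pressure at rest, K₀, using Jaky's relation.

0.489

K₀ = 1 − sin φ' = 1 − sin 30.7° = 0.4895.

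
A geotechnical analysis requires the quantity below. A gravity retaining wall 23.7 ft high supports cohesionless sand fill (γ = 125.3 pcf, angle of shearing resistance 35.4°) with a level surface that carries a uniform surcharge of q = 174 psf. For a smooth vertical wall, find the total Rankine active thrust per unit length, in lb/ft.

10500 lb/ft

K_a = tan²(45° − φ/2) = 0.2664.
Soil triangle: ½ K_a γ H² = 0.5×0.2664×125.3×23.7² = 9375 lb/ft.
Surcharge rectangle: K_a q H = 0.2664×174×23.7 = 1099 lb/ft.
Total = 9375 + 1099 = 10470 lb/ft.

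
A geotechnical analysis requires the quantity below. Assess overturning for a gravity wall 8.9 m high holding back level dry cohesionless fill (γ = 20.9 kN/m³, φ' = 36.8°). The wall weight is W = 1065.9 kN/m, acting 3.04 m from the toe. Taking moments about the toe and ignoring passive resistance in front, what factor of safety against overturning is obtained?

K_a = tan²(45° − 36.8°/2) = 0.2508.
P_a = ½K_aγH² = 0.5×0.2508×20.9×8.9² = 207.6 kN/m, acting at H/3 = 2.967 m above the base.
Overturning moment M_o = P_a × H/3 = 207.6 × 2.967 = 615.8.
Resisting moment M_r = W × 3.04 = 1065.9 × 3.04 = 3240.
FS_overturning = M_r/M_o = 3240/615.8 = 5.262.

5.26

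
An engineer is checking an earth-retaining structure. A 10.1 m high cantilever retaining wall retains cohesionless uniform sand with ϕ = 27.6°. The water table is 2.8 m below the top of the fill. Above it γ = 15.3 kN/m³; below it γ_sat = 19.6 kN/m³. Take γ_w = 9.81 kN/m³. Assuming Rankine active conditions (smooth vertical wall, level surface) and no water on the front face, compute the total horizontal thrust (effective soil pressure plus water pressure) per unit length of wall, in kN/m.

494 kN/m

K_a = tan²(45° − φ/2) = 0.3668.
γ' = 19.6 − 9.81 = 9.790 kN/m³. Depth below WT = 7.3 m.
σ'_h at WT = K_a γ d_w = 15.71 kPa; at base = 15.71 + K_a γ' × 7.3 = 41.93 kPa.
P₁ (0–2.8 m) = ½×15.71×2.8 = 22.00. P₂ (2.8–10.1 m) = ½(15.71+41.93)×7.3 = 210.4.
P_w = ½ γ_w h₂² = 0.5×9.81×7.3² = 261.4. Total = 22.00+210.4+261.4 = 493.8 kN/m.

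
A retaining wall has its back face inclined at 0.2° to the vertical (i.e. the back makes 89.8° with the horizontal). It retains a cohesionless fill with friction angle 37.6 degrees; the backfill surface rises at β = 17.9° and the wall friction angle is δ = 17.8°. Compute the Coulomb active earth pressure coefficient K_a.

0.275

K_a = sin²(α+φ) / [sin²α · sin(α−δ) · (1 + √{sin(φ+δ)sin(φ−β) / (sin(α−δ)sin(α+β))})²].
With α = 89.8°, φ = 37.6°, δ = 17.8°, β = 17.9°: K_a = 0.2750.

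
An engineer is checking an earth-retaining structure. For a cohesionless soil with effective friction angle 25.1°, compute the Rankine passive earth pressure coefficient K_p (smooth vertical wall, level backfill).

K_p = (1 + sin φ)/(1 − sin φ) = tan²(45° + 25.1°/2) = 2.473.

2.47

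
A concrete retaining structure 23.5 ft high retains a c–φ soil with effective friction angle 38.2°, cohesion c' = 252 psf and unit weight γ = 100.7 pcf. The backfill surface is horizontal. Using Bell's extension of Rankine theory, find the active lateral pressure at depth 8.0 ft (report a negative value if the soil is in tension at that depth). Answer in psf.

-54.8 psf

K_a = (1 − sin φ)/(1 + sin φ) = 0.2358.
σ_a = K_a γ z − 2c√K_a = 0.2358×100.7×8.0 − 2×252×0.4856 = -54.78 psf.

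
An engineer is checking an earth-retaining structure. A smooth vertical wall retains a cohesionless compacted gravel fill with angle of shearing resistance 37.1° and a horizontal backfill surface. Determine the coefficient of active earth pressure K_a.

0.247

K_a = (1 − sin φ)/(1 + sin φ) = (1 − sin 37.1°)/(1 + sin 37.1°) = 0.2475.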